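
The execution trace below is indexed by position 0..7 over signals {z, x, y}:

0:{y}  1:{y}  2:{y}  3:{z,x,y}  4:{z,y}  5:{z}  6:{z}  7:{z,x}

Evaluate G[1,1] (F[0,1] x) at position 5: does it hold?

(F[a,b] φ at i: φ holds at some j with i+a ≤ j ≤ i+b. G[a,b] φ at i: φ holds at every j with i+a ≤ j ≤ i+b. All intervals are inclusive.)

Holds

Check F[0,1] x at every j in [6,6]:
  j=6: holds (witness at 7)
All positions satisfy it → formula holds.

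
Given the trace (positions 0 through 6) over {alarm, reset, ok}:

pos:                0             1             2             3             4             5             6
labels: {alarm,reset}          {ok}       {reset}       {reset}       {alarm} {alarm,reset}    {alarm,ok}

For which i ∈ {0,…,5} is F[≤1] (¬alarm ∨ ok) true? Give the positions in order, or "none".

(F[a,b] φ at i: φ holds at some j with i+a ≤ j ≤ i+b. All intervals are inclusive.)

0, 1, 2, 3, 5

Evaluate at each i in [0,5]:
  i=0: ✓ (witness j=1)
  i=1: ✓ (witness j=1)
  i=2: ✓ (witness j=2)
  i=3: ✓ (witness j=3)
  i=4: ✗ (none in [4,5])
  i=5: ✓ (witness j=6)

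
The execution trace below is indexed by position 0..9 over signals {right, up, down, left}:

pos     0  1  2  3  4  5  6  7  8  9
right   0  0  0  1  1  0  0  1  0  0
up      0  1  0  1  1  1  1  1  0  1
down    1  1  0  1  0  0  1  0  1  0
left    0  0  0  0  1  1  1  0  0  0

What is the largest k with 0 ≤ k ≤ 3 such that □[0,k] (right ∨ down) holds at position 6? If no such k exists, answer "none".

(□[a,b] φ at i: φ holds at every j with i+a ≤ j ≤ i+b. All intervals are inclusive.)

2

(right ∨ down) must hold from j=6 onward; find where it first fails.
  j=6: holds
  j=7: holds
  j=8: holds
  j=9: fails
Holds on [6,8], so largest k = 2.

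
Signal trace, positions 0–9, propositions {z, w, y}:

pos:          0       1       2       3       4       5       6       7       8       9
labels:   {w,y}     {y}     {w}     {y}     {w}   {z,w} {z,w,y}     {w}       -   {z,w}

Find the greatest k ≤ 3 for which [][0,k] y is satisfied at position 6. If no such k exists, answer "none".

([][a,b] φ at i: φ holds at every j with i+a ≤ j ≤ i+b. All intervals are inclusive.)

0

y must hold from j=6 onward; find where it first fails.
  j=6: holds
  j=7: fails
Holds on [6,6], so largest k = 0.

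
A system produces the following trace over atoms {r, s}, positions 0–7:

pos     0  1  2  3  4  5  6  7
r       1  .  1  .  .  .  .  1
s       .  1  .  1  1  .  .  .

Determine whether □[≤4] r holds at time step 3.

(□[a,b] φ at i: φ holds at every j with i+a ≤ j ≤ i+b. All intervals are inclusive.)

Check r at every j in [3,7]:
  j=3: false
  j=4: false
  j=5: false
  j=6: false
  j=7: true
Fails at j=3 → formula fails.

Does not hold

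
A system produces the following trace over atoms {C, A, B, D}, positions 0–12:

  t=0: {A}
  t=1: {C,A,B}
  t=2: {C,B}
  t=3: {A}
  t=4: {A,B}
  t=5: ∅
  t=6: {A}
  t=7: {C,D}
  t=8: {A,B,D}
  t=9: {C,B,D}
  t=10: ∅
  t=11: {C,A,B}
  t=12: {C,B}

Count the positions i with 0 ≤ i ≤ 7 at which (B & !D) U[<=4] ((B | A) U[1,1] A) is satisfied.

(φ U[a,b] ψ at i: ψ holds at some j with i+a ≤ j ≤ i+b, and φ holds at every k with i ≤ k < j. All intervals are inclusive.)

4

Evaluate at each i in [0,7]:
  i=0: ✓ (rhs at j=0)
  i=1: ✓ (rhs at j=2; lhs holds on [1,1])
  i=2: ✓ (rhs at j=2)
  i=3: ✓ (rhs at j=3)
  i=4: ✗ (no rhs in [4,8])
  i=5: ✗ (no rhs in [5,9])
  i=6: ✗ (no rhs in [6,10])
  i=7: ✗ (no rhs in [7,11])
Positions where it holds: {0, 1, 2, 3} → 4.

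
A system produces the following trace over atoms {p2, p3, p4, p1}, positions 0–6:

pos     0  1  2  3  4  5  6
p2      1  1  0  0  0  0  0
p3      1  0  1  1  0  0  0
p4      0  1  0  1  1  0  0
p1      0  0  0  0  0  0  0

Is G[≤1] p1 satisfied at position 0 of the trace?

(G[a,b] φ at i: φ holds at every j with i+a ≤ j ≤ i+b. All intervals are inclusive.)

Check p1 at every j in [0,1]:
  j=0: false
  j=1: false
Fails at j=0 → formula fails.

Does not hold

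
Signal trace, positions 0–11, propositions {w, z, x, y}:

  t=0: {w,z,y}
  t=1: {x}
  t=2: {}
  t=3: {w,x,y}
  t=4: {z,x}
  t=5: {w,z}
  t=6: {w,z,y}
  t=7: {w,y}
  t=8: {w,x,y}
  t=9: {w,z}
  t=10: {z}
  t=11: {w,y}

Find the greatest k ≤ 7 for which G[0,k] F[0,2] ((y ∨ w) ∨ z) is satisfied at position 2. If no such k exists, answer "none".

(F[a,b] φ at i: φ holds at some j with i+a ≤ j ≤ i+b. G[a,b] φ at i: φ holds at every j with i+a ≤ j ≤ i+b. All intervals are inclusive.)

7

F[0,2] ((y ∨ w) ∨ z) must hold from j=2 onward; find where it first fails.
  j=2: holds
  j=3: holds
  j=4: holds
  j=5: holds
  j=6: holds
  j=7: holds
  j=8: holds
  j=9: holds
Holds through j=9; largest k = 7.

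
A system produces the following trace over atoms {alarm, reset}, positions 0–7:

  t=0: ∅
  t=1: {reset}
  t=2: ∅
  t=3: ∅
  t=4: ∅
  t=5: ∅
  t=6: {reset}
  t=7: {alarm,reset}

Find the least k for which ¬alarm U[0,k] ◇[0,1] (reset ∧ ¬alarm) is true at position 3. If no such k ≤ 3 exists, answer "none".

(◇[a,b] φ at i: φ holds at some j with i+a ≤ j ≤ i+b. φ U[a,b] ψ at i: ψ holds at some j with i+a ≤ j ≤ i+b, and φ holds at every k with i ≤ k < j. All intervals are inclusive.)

2

Need earliest j ≥ 3 with ◇[0,1] (reset ∧ ¬alarm), and ¬alarm at every k in [3,j-1].
  j=3: rhs fails.
  j=4: rhs fails.
  j=5: rhs holds; lhs holds on [3,4]. k = 2.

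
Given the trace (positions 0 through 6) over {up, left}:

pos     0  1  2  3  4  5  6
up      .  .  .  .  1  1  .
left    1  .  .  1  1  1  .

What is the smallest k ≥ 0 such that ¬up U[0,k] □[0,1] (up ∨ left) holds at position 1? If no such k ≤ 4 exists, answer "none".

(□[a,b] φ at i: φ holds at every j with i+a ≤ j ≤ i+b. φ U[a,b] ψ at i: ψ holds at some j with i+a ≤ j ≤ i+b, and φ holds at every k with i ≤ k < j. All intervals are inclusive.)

Need earliest j ≥ 1 with □[0,1] (up ∨ left), and ¬up at every k in [1,j-1].
  j=1: rhs fails.
  j=2: rhs fails.
  j=3: rhs holds; lhs holds on [1,2]. k = 2.

2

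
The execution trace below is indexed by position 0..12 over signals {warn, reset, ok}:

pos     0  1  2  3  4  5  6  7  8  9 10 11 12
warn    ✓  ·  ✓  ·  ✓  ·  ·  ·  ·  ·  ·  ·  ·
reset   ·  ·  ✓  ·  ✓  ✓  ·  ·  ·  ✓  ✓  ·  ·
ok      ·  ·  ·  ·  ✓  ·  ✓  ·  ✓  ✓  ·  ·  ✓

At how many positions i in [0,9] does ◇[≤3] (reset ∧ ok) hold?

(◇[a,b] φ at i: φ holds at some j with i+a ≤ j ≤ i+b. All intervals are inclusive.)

Evaluate at each i in [0,9]:
  i=0: ✗ (none in [0,3])
  i=1: ✓ (witness j=4)
  i=2: ✓ (witness j=4)
  i=3: ✓ (witness j=4)
  i=4: ✓ (witness j=4)
  i=5: ✗ (none in [5,8])
  i=6: ✓ (witness j=9)
  i=7: ✓ (witness j=9)
  i=8: ✓ (witness j=9)
  i=9: ✓ (witness j=9)
Positions where it holds: {1, 2, 3, 4, 6, 7, 8, 9} → 8.

8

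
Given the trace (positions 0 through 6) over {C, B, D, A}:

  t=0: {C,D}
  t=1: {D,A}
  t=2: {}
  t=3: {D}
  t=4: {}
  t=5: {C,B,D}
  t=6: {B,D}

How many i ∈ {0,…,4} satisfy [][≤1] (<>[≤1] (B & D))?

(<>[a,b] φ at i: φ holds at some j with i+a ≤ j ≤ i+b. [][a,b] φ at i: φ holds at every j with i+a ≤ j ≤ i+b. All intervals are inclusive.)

Evaluate at each i in [0,4]:
  i=0: ✗ (fails at j=0)
  i=1: ✗ (fails at j=1)
  i=2: ✗ (fails at j=2)
  i=3: ✗ (fails at j=3)
  i=4: ✓ (all of [4,5])
Positions where it holds: {4} → 1.

1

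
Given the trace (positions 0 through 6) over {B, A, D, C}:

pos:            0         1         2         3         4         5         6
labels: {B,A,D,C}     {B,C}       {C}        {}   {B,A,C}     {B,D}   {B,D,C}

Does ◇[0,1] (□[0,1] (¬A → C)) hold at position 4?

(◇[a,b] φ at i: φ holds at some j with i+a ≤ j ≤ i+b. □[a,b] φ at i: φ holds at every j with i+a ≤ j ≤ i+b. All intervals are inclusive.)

Check □[0,1] (¬A → C) at each j in [4,5]:
  j=4: fails at 5
  j=5: fails at 5
No position in the window satisfies it → formula fails.

Does not hold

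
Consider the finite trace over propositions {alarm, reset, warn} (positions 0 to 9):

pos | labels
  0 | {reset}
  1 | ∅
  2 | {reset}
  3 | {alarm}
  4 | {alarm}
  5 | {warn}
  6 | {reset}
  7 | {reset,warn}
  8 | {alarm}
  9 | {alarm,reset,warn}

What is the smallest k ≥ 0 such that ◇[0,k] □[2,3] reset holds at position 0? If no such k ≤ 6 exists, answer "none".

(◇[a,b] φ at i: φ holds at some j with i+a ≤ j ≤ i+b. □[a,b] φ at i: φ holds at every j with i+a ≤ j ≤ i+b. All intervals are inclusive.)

4

Scan j = 0,1,… for □[2,3] reset:
  j=0: fails
  j=1: fails
  j=2: fails
  j=3: fails
  j=4: holds
First hit at j=4, so smallest k = 4-0 = 4.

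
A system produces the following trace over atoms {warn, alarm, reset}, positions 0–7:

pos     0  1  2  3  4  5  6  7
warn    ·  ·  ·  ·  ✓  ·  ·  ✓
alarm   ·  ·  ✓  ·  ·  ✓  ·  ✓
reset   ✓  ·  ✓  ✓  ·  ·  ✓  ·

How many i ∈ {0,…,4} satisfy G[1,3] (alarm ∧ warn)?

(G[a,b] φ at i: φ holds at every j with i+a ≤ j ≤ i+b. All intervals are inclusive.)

Evaluate at each i in [0,4]:
  i=0: ✗ (fails at j=1)
  i=1: ✗ (fails at j=2)
  i=2: ✗ (fails at j=3)
  i=3: ✗ (fails at j=4)
  i=4: ✗ (fails at j=5)
Positions where it holds: {} → 0.

0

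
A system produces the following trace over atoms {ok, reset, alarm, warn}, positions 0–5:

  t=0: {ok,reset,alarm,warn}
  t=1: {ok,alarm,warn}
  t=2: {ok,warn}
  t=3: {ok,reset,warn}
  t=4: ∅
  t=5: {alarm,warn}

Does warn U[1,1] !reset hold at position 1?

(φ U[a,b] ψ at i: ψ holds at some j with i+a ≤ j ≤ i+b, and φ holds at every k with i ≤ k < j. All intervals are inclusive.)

Holds

Need some j in [2,2] with !reset, and warn at every k in [1,j-1].
  j=2: !reset holds; warn holds at every k in [1,1] → satisfied.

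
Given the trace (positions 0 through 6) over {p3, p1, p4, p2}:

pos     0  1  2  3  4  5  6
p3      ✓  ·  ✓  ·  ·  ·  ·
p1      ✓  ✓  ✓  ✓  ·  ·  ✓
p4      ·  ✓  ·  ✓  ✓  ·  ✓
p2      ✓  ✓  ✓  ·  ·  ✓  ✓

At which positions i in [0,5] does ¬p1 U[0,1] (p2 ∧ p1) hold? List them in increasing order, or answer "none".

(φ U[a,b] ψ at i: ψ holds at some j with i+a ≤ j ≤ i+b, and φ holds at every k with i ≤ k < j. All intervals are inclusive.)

0, 1, 2, 5

Evaluate at each i in [0,5]:
  i=0: ✓ (rhs at j=0)
  i=1: ✓ (rhs at j=1)
  i=2: ✓ (rhs at j=2)
  i=3: ✗ (no rhs in [3,4])
  i=4: ✗ (no rhs in [4,5])
  i=5: ✓ (rhs at j=6; lhs holds on [5,5])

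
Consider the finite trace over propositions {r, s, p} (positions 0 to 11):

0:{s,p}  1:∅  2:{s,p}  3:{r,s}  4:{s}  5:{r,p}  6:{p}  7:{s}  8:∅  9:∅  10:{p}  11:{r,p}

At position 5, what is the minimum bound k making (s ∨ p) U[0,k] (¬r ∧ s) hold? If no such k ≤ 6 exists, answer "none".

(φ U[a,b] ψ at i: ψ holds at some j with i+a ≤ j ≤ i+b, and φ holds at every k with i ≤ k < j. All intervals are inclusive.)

2

Need earliest j ≥ 5 with (¬r ∧ s), and (s ∨ p) at every k in [5,j-1].
  j=5: rhs fails.
  j=6: rhs fails.
  j=7: rhs holds; lhs holds on [5,6]. k = 2.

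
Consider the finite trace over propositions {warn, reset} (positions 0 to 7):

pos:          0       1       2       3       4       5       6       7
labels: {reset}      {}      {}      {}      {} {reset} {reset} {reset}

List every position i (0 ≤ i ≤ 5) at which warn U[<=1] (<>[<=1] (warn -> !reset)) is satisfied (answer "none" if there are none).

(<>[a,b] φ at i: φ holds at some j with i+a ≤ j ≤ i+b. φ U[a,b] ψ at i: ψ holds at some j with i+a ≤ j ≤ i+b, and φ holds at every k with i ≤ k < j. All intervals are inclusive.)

Evaluate at each i in [0,5]:
  i=0: ✓ (rhs at j=0)
  i=1: ✓ (rhs at j=1)
  i=2: ✓ (rhs at j=2)
  i=3: ✓ (rhs at j=3)
  i=4: ✓ (rhs at j=4)
  i=5: ✓ (rhs at j=5)

0, 1, 2, 3, 4, 5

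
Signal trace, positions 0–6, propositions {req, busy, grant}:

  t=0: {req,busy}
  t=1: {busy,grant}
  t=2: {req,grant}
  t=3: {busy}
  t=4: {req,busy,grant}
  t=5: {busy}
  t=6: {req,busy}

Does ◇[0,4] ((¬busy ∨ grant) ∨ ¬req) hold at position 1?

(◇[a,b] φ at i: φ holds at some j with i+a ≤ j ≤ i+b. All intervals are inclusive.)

Check ((¬busy ∨ grant) ∨ ¬req) at each j in [1,5]:
  j=1: true
  j=2: true
  j=3: true
  j=4: true
  j=5: true
Found at j=1 → formula holds.

Yes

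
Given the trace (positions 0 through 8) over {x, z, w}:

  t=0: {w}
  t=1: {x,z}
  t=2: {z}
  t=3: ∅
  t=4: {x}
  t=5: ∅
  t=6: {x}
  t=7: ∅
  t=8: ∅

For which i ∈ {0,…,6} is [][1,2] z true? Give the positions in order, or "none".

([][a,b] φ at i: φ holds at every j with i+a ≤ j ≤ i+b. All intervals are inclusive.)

Evaluate at each i in [0,6]:
  i=0: ✓ (all of [1,2])
  i=1: ✗ (fails at j=3)
  i=2: ✗ (fails at j=3)
  i=3: ✗ (fails at j=4)
  i=4: ✗ (fails at j=5)
  i=5: ✗ (fails at j=6)
  i=6: ✗ (fails at j=7)

0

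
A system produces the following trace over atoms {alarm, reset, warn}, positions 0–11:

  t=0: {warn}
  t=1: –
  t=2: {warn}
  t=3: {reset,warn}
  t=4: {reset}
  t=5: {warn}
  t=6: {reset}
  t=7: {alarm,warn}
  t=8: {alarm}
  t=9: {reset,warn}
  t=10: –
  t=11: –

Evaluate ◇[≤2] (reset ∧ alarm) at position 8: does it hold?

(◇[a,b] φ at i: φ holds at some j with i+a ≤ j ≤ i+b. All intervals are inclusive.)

Check (reset ∧ alarm) at each j in [8,10]:
  j=8: false
  j=9: false
  j=10: false
No position in the window satisfies it → formula fails.

No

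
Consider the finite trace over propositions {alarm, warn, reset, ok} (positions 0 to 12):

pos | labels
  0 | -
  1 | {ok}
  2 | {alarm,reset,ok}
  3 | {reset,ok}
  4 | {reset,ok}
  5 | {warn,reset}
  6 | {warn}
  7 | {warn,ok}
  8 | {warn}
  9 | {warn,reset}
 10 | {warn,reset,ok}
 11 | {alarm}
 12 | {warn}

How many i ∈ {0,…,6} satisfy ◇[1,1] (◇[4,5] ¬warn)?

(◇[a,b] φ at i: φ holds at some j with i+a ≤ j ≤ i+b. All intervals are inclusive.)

Evaluate at each i in [0,6]:
  i=0: ✗ (none in [1,1])
  i=1: ✗ (none in [2,2])
  i=2: ✗ (none in [3,3])
  i=3: ✗ (none in [4,4])
  i=4: ✗ (none in [5,5])
  i=5: ✓ (witness j=6)
  i=6: ✓ (witness j=7)
Positions where it holds: {5, 6} → 2.

2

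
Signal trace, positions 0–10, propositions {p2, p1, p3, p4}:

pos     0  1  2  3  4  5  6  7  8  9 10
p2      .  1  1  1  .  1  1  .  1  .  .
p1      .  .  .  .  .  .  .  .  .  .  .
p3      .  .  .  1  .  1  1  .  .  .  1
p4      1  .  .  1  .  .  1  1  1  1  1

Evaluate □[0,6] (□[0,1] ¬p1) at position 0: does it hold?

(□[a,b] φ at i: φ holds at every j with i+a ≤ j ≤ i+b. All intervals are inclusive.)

Check □[0,1] ¬p1 at every j in [0,6]:
  j=0: holds on [0,1]
  j=1: holds on [1,2]
  j=2: holds on [2,3]
  j=3: holds on [3,4]
  j=4: holds on [4,5]
  j=5: holds on [5,6]
  j=6: holds on [6,7]
All positions satisfy it → formula holds.

Yes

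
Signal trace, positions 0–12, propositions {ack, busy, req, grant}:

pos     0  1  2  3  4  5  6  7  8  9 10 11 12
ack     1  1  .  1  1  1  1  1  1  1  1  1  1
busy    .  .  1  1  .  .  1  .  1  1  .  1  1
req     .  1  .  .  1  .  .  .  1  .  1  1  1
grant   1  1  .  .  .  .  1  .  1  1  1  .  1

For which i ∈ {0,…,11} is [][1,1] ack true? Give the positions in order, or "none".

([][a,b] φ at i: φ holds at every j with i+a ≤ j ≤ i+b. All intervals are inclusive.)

0, 2, 3, 4, 5, 6, 7, 8, 9, 10, 11

Evaluate at each i in [0,11]:
  i=0: ✓ (all of [1,1])
  i=1: ✗ (fails at j=2)
  i=2: ✓ (all of [3,3])
  i=3: ✓ (all of [4,4])
  i=4: ✓ (all of [5,5])
  i=5: ✓ (all of [6,6])
  i=6: ✓ (all of [7,7])
  i=7: ✓ (all of [8,8])
  i=8: ✓ (all of [9,9])
  i=9: ✓ (all of [10,10])
  i=10: ✓ (all of [11,11])
  i=11: ✓ (all of [12,12])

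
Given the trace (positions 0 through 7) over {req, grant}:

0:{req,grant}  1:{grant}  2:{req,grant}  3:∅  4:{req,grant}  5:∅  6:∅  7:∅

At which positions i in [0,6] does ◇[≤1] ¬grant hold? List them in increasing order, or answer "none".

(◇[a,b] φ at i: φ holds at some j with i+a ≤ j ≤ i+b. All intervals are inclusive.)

2, 3, 4, 5, 6

Evaluate at each i in [0,6]:
  i=0: ✗ (none in [0,1])
  i=1: ✗ (none in [1,2])
  i=2: ✓ (witness j=3)
  i=3: ✓ (witness j=3)
  i=4: ✓ (witness j=5)
  i=5: ✓ (witness j=5)
  i=6: ✓ (witness j=6)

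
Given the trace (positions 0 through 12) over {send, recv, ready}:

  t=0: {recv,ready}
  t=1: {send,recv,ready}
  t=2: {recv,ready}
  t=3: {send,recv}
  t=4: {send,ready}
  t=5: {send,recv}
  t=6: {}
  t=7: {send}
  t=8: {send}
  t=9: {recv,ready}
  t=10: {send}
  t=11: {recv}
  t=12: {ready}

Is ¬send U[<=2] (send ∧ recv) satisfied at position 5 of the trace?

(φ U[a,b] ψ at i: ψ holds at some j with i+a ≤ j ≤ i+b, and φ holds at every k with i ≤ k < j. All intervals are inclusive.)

Yes

Need some j in [5,7] with (send ∧ recv), and ¬send at every k in [5,j-1].
  j=5: (send ∧ recv) holds; no prefix to check → satisfied.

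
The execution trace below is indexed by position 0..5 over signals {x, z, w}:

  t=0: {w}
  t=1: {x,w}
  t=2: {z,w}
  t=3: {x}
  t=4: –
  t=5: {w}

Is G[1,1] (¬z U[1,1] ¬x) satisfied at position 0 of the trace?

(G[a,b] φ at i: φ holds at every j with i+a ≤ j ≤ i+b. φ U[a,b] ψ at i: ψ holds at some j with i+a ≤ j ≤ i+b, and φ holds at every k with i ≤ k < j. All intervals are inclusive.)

Holds

Check (¬z U[1,1] ¬x) at every j in [1,1]:
  j=1: holds
All positions satisfy it → formula holds.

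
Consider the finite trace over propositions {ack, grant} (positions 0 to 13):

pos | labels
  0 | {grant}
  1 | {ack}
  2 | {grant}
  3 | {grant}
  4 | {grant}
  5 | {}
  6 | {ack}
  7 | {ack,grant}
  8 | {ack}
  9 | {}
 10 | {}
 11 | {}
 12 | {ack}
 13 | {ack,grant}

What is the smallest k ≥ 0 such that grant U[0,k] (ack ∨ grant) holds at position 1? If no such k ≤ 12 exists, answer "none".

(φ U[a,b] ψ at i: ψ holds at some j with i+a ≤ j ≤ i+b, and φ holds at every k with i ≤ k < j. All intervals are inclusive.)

0

Need earliest j ≥ 1 with (ack ∨ grant), and grant at every k in [1,j-1].
  j=1: rhs holds (empty prefix). k = 0.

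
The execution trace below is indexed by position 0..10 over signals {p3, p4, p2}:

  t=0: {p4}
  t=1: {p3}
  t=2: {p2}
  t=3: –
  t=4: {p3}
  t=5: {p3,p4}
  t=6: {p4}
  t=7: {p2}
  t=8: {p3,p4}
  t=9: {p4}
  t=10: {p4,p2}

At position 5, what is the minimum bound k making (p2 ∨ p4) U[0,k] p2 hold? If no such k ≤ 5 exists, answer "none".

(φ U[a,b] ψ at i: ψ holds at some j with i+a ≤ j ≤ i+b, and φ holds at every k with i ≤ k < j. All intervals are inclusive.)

2

Need earliest j ≥ 5 with p2, and (p2 ∨ p4) at every k in [5,j-1].
  j=5: rhs fails.
  j=6: rhs fails.
  j=7: rhs holds; lhs holds on [5,6]. k = 2.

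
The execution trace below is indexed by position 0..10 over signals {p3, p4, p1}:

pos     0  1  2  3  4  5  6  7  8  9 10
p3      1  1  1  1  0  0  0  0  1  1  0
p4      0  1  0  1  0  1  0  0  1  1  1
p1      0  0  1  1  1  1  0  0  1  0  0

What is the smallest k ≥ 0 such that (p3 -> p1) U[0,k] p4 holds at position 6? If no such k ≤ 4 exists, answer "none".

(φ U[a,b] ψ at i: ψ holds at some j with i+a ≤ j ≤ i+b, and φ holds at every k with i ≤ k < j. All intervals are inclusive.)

2

Need earliest j ≥ 6 with p4, and (p3 -> p1) at every k in [6,j-1].
  j=6: rhs fails.
  j=7: rhs fails.
  j=8: rhs holds; lhs holds on [6,7]. k = 2.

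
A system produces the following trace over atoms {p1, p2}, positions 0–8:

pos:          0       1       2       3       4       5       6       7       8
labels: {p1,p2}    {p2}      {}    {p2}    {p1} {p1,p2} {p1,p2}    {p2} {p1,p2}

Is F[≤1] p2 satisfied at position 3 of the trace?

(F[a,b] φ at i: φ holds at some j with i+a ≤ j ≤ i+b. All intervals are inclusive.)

Check p2 at each j in [3,4]:
  j=3: true
  j=4: false
Found at j=3 → formula holds.

True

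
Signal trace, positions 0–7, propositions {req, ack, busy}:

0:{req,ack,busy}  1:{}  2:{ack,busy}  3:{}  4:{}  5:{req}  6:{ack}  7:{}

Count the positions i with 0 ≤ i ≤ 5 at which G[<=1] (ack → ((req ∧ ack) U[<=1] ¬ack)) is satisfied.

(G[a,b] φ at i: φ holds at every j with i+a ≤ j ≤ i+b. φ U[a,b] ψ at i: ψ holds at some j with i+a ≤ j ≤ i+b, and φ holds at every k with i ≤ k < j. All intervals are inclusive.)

3

Evaluate at each i in [0,5]:
  i=0: ✓ (all of [0,1])
  i=1: ✗ (fails at j=2)
  i=2: ✗ (fails at j=2)
  i=3: ✓ (all of [3,4])
  i=4: ✓ (all of [4,5])
  i=5: ✗ (fails at j=6)
Positions where it holds: {0, 3, 4} → 3.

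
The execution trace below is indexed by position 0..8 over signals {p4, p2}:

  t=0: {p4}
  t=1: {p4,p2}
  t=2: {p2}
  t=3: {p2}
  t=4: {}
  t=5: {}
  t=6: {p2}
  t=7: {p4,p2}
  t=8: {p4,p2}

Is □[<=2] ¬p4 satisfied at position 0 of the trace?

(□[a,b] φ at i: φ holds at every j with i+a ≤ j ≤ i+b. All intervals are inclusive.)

Check ¬p4 at every j in [0,2]:
  j=0: false
  j=1: false
  j=2: true
Fails at j=0 → formula fails.

No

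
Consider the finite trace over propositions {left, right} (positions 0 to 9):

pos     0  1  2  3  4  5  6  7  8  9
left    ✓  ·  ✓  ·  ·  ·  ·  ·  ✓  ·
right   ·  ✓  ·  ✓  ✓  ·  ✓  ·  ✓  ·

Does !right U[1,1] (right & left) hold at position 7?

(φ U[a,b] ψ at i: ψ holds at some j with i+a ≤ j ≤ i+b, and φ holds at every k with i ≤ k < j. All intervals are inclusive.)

Holds

Need some j in [8,8] with (right & left), and !right at every k in [7,j-1].
  j=8: (right & left) holds; !right holds at every k in [7,7] → satisfied.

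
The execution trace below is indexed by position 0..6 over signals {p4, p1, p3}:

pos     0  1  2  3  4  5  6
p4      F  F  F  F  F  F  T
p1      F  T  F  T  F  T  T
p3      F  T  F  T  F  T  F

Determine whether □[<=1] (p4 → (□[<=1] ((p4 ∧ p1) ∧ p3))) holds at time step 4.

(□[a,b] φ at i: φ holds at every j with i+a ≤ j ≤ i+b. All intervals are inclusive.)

Check (p4 → (□[<=1] ((p4 ∧ p1) ∧ p3))) at every j in [4,5]:
  j=4: antecedent false → ✓
  j=5: antecedent false → ✓
All positions satisfy it → formula holds.

Holds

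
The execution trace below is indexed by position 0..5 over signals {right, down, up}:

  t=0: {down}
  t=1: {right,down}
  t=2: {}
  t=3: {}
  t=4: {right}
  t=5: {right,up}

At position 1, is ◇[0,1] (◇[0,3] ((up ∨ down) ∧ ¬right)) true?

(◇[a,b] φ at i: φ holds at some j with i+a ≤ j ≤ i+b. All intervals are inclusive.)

Check ◇[0,3] ((up ∨ down) ∧ ¬right) at each j in [1,2]:
  j=1: fails (none in [1,4])
  j=2: fails (none in [2,5])
No position in the window satisfies it → formula fails.

Does not hold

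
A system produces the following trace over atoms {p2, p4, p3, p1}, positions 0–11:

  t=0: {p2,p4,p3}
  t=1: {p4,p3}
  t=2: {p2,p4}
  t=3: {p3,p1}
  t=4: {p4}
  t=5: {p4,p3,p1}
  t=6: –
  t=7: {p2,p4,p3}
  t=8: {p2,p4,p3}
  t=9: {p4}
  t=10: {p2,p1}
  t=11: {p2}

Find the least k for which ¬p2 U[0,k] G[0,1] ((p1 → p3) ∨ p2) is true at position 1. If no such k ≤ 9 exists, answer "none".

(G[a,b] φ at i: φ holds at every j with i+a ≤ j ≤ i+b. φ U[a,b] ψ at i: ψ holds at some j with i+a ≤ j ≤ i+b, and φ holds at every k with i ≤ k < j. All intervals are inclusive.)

Need earliest j ≥ 1 with G[0,1] ((p1 → p3) ∨ p2), and ¬p2 at every k in [1,j-1].
  j=1: rhs holds (empty prefix). k = 0.

0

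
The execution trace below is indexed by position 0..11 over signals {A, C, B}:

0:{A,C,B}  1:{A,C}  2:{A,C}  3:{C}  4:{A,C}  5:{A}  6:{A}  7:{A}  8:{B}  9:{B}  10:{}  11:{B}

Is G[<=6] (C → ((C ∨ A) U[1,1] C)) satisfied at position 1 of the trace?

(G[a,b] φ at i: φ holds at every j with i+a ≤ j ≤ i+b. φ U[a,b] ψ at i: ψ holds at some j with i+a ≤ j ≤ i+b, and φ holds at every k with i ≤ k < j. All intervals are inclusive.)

Does not hold

Check (C → ((C ∨ A) U[1,1] C)) at every j in [1,7]:
  j=1: antecedent true; consequent holds → ✓
  j=2: antecedent true; consequent holds → ✓
  j=3: antecedent true; consequent holds → ✓
  j=4: antecedent true; consequent fails → ✗
  j=5: antecedent false → ✓
  j=6: antecedent false → ✓
  j=7: antecedent false → ✓
Fails at j=4 → formula fails.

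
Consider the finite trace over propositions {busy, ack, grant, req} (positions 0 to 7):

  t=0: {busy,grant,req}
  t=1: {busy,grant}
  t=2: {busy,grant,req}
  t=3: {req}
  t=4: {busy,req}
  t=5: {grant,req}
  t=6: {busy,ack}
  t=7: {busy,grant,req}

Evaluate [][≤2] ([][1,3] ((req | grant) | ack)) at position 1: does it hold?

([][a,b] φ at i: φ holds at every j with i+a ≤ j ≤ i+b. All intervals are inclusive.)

Holds

Check [][1,3] ((req | grant) | ack) at every j in [1,3]:
  j=1: holds on [2,4]
  j=2: holds on [3,5]
  j=3: holds on [4,6]
All positions satisfy it → formula holds.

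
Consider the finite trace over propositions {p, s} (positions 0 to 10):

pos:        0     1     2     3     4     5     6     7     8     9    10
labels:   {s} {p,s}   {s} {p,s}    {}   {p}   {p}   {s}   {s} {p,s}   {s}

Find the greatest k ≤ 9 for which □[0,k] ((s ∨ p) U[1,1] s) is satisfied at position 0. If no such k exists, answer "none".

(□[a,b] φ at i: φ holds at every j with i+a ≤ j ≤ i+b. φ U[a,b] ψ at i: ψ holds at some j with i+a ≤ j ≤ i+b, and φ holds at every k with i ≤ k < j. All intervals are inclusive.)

((s ∨ p) U[1,1] s) must hold from j=0 onward; find where it first fails.
  j=0: holds
  j=1: holds
  j=2: holds
  j=3: fails
Holds on [0,2], so largest k = 2.

2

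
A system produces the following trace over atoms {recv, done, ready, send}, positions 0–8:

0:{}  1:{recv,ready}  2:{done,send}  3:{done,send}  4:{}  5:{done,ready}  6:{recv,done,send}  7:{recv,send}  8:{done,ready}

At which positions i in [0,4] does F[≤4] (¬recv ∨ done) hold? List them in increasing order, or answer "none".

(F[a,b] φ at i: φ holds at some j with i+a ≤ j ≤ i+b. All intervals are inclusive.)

0, 1, 2, 3, 4

Evaluate at each i in [0,4]:
  i=0: ✓ (witness j=0)
  i=1: ✓ (witness j=2)
  i=2: ✓ (witness j=2)
  i=3: ✓ (witness j=3)
  i=4: ✓ (witness j=4)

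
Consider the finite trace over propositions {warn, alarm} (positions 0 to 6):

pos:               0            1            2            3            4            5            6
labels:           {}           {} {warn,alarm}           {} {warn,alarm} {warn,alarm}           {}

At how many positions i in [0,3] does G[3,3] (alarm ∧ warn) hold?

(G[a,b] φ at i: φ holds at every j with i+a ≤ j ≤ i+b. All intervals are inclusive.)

Evaluate at each i in [0,3]:
  i=0: ✗ (fails at j=3)
  i=1: ✓ (all of [4,4])
  i=2: ✓ (all of [5,5])
  i=3: ✗ (fails at j=6)
Positions where it holds: {1, 2} → 2.

2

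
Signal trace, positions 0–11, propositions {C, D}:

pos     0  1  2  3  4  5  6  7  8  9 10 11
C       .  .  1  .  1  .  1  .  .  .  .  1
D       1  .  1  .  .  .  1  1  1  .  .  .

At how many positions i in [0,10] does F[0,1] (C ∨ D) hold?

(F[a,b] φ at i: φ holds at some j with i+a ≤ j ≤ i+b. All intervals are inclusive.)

Evaluate at each i in [0,10]:
  i=0: ✓ (witness j=0)
  i=1: ✓ (witness j=2)
  i=2: ✓ (witness j=2)
  i=3: ✓ (witness j=4)
  i=4: ✓ (witness j=4)
  i=5: ✓ (witness j=6)
  i=6: ✓ (witness j=6)
  i=7: ✓ (witness j=7)
  i=8: ✓ (witness j=8)
  i=9: ✗ (none in [9,10])
  i=10: ✓ (witness j=11)
Positions where it holds: {0, 1, 2, 3, 4, 5, 6, 7, 8, 10} → 10.

10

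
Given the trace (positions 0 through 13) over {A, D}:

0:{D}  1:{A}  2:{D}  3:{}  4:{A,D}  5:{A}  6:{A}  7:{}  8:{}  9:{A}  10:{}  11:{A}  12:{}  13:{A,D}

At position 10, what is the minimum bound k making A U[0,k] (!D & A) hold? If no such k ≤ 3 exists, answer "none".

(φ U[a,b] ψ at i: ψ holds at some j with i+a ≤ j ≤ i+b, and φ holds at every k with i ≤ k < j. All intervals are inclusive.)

Need earliest j ≥ 10 with (!D & A), and A at every k in [10,j-1].
  j=10: rhs fails.
  j=11: rhs holds but lhs fails at k=10.
  j=12: rhs fails.
  j=13: rhs fails.
No witness within the range → none.

none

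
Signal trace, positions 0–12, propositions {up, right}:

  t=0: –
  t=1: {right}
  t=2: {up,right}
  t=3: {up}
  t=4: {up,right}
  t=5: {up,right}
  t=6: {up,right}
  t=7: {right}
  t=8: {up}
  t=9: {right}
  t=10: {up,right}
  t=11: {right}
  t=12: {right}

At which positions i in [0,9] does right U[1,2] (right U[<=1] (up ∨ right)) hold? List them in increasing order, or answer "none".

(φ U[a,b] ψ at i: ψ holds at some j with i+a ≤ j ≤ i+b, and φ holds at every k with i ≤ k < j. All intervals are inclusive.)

1, 2, 4, 5, 6, 7, 9

Evaluate at each i in [0,9]:
  i=0: ✗ (lhs fails at k=0 before rhs at j=1)
  i=1: ✓ (rhs at j=2; lhs holds on [1,1])
  i=2: ✓ (rhs at j=3; lhs holds on [2,2])
  i=3: ✗ (lhs fails at k=3 before rhs at j=4)
  i=4: ✓ (rhs at j=5; lhs holds on [4,4])
  i=5: ✓ (rhs at j=6; lhs holds on [5,5])
  i=6: ✓ (rhs at j=7; lhs holds on [6,6])
  i=7: ✓ (rhs at j=8; lhs holds on [7,7])
  i=8: ✗ (lhs fails at k=8 before rhs at j=9)
  i=9: ✓ (rhs at j=10; lhs holds on [9,9])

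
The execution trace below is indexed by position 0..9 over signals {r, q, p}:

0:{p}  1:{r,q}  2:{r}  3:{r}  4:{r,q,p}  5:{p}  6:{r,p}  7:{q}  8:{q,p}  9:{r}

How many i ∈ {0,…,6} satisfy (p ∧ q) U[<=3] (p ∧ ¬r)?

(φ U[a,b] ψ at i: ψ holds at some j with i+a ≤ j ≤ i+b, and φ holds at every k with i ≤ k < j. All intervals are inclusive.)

Evaluate at each i in [0,6]:
  i=0: ✓ (rhs at j=0)
  i=1: ✗ (no rhs in [1,4])
  i=2: ✗ (lhs fails at k=2 before rhs at j=5)
  i=3: ✗ (lhs fails at k=3 before rhs at j=5)
  i=4: ✓ (rhs at j=5; lhs holds on [4,4])
  i=5: ✓ (rhs at j=5)
  i=6: ✗ (lhs fails at k=6 before rhs at j=8)
Positions where it holds: {0, 4, 5} → 3.

3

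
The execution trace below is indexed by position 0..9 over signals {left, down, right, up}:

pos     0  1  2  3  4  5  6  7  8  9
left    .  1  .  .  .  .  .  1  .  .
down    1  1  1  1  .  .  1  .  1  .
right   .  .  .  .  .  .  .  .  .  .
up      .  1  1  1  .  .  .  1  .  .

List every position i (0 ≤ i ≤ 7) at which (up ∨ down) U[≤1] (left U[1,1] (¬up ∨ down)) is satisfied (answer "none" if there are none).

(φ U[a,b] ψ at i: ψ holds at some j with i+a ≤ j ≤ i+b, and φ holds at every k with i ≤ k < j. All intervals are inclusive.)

Evaluate at each i in [0,7]:
  i=0: ✓ (rhs at j=1; lhs holds on [0,0])
  i=1: ✓ (rhs at j=1)
  i=2: ✗ (no rhs in [2,3])
  i=3: ✗ (no rhs in [3,4])
  i=4: ✗ (no rhs in [4,5])
  i=5: ✗ (no rhs in [5,6])
  i=6: ✓ (rhs at j=7; lhs holds on [6,6])
  i=7: ✓ (rhs at j=7)

0, 1, 6, 7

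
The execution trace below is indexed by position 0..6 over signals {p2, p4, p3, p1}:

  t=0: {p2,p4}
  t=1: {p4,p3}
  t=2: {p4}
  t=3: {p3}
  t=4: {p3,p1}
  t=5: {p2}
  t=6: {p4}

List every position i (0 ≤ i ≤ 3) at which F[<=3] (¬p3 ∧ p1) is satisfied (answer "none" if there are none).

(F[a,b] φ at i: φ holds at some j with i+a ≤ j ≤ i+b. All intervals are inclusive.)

Evaluate at each i in [0,3]:
  i=0: ✗ (none in [0,3])
  i=1: ✗ (none in [1,4])
  i=2: ✗ (none in [2,5])
  i=3: ✗ (none in [3,6])

none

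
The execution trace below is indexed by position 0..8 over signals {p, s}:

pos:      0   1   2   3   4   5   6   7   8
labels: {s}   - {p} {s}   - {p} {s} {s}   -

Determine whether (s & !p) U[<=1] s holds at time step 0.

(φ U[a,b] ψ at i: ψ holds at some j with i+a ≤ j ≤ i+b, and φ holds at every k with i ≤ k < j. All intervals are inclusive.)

True

Need some j in [0,1] with s, and (s & !p) at every k in [0,j-1].
  j=0: s holds; no prefix to check → satisfied.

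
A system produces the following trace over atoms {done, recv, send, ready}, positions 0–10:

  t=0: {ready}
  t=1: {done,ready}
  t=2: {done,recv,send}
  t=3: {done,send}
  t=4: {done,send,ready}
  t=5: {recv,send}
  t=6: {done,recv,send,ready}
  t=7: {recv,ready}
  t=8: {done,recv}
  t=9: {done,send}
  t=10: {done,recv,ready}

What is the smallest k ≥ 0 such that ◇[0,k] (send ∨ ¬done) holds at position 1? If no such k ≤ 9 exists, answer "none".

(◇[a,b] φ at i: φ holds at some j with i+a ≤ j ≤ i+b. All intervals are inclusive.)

1

Scan j = 1,2,… for (send ∨ ¬done):
  j=1: fails
  j=2: holds
First hit at j=2, so smallest k = 2-1 = 1.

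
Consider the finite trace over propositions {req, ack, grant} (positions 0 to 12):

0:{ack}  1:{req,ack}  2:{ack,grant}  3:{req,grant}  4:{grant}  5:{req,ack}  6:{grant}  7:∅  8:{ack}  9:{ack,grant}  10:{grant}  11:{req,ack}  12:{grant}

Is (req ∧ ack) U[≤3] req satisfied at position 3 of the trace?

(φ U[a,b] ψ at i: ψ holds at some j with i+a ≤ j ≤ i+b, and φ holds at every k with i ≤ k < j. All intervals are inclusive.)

Need some j in [3,6] with req, and (req ∧ ack) at every k in [3,j-1].
  j=3: req holds; no prefix to check → satisfied.

True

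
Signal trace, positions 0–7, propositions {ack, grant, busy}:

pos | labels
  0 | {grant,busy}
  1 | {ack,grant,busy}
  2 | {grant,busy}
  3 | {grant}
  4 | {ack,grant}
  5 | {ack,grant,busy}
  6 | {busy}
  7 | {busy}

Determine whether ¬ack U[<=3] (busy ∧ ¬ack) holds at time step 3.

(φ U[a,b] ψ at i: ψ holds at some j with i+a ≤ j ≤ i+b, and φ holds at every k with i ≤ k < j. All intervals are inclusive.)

False

Need some j in [3,6] with (busy ∧ ¬ack), and ¬ack at every k in [3,j-1].
  j=3: (busy ∧ ¬ack) false.
  j=4: (busy ∧ ¬ack) false.
  j=5: (busy ∧ ¬ack) false.
  j=6: (busy ∧ ¬ack) holds, but ¬ack fails at k=4 → not this j.
No j in the window works → until fails.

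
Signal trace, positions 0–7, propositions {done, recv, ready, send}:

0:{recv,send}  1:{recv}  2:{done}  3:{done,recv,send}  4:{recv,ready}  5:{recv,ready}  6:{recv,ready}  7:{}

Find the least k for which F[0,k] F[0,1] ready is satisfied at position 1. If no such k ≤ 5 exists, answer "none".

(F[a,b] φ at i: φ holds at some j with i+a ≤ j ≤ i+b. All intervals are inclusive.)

Scan j = 1,2,… for F[0,1] ready:
  j=1: fails
  j=2: fails
  j=3: holds
First hit at j=3, so smallest k = 3-1 = 2.

2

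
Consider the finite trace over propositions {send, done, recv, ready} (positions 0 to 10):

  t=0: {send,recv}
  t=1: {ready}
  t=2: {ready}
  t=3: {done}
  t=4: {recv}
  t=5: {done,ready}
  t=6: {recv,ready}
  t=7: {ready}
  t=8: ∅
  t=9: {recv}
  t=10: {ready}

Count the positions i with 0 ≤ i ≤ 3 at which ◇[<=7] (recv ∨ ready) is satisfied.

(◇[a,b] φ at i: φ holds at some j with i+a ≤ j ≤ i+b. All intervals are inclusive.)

4

Evaluate at each i in [0,3]:
  i=0: ✓ (witness j=0)
  i=1: ✓ (witness j=1)
  i=2: ✓ (witness j=2)
  i=3: ✓ (witness j=4)
Positions where it holds: {0, 1, 2, 3} → 4.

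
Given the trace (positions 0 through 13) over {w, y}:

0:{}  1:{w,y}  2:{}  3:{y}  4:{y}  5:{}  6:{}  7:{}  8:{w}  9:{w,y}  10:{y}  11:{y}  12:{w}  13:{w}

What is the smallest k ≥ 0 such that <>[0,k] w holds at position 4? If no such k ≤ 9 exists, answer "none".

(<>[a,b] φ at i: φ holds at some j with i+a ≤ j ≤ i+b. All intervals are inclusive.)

4

Scan j = 4,5,… for w:
  j=4: fails
  j=5: fails
  j=6: fails
  j=7: fails
  j=8: holds
First hit at j=8, so smallest k = 8-4 = 4.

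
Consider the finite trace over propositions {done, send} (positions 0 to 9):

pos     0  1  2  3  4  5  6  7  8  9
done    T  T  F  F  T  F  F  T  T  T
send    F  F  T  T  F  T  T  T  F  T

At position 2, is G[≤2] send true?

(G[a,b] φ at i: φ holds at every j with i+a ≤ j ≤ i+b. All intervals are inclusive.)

Check send at every j in [2,4]:
  j=2: true
  j=3: true
  j=4: false
Fails at j=4 → formula fails.

No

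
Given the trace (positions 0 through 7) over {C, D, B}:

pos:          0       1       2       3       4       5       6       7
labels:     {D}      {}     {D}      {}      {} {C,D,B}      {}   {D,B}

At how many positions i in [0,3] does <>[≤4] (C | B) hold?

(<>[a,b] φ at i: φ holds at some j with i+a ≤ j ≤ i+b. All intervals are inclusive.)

Evaluate at each i in [0,3]:
  i=0: ✗ (none in [0,4])
  i=1: ✓ (witness j=5)
  i=2: ✓ (witness j=5)
  i=3: ✓ (witness j=5)
Positions where it holds: {1, 2, 3} → 3.

3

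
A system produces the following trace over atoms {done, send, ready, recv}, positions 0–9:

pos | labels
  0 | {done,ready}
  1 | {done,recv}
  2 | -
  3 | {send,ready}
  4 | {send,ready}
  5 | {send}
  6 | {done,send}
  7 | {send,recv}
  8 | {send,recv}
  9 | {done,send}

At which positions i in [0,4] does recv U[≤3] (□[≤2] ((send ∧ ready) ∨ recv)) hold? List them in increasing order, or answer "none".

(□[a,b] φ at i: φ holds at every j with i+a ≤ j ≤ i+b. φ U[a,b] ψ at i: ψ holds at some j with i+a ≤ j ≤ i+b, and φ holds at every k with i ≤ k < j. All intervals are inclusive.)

Evaluate at each i in [0,4]:
  i=0: ✗ (no rhs in [0,3])
  i=1: ✗ (no rhs in [1,4])
  i=2: ✗ (no rhs in [2,5])
  i=3: ✗ (no rhs in [3,6])
  i=4: ✗ (no rhs in [4,7])

none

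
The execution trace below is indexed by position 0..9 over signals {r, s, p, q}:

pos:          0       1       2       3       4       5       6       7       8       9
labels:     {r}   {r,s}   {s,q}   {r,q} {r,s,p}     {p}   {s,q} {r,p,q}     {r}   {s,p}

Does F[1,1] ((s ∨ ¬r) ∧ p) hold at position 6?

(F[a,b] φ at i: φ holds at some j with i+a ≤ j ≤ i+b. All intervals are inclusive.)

No

Check ((s ∨ ¬r) ∧ p) at each j in [7,7]:
  j=7: false
No position in the window satisfies it → formula fails.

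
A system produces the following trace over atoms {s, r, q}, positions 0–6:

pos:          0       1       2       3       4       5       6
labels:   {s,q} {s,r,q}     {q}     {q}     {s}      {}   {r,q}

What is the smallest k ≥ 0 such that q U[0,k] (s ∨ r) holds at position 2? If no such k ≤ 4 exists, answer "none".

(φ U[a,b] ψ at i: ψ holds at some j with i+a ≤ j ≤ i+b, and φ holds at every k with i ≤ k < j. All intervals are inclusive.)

Need earliest j ≥ 2 with (s ∨ r), and q at every k in [2,j-1].
  j=2: rhs fails.
  j=3: rhs fails.
  j=4: rhs holds; lhs holds on [2,3]. k = 2.

2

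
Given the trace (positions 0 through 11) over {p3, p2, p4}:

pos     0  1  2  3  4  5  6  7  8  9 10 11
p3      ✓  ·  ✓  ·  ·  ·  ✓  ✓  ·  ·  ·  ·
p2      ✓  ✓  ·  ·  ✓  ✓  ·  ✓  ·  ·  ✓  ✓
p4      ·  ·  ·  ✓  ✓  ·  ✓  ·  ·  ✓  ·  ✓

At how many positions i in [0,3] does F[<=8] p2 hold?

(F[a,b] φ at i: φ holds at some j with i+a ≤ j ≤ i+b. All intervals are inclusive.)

4

Evaluate at each i in [0,3]:
  i=0: ✓ (witness j=0)
  i=1: ✓ (witness j=1)
  i=2: ✓ (witness j=4)
  i=3: ✓ (witness j=4)
Positions where it holds: {0, 1, 2, 3} → 4.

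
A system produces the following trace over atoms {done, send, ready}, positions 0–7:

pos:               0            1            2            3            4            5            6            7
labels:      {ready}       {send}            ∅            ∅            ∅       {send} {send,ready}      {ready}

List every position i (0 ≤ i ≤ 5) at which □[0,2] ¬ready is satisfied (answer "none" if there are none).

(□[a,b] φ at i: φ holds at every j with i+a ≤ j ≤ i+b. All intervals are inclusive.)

1, 2, 3

Evaluate at each i in [0,5]:
  i=0: ✗ (fails at j=0)
  i=1: ✓ (all of [1,3])
  i=2: ✓ (all of [2,4])
  i=3: ✓ (all of [3,5])
  i=4: ✗ (fails at j=6)
  i=5: ✗ (fails at j=6)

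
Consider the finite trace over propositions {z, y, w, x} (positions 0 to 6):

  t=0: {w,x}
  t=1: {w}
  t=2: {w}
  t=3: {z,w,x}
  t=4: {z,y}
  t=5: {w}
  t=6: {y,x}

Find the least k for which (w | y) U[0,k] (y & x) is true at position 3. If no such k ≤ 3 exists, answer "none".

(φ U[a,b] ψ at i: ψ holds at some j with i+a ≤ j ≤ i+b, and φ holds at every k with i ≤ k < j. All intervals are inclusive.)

3

Need earliest j ≥ 3 with (y & x), and (w | y) at every k in [3,j-1].
  j=3: rhs fails.
  j=4: rhs fails.
  j=5: rhs fails.
  j=6: rhs holds; lhs holds on [3,5]. k = 3.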